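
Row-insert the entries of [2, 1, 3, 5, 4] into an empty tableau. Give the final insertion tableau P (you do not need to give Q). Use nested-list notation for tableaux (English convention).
P = [[1, 3, 4], [2, 5]]

Insert 2: appended to row 1. P = [[2]].
Insert 1: 1 bumps 2 from row 1; 2 starts row 2. P = [[1], [2]].
Insert 3: appended to row 1. P = [[1, 3], [2]].
Insert 5: appended to row 1. P = [[1, 3, 5], [2]].
Insert 4: 4 bumps 5 from row 1; 5 appends to row 2. P = [[1, 3, 4], [2, 5]].

So P = [[1, 3, 4], [2, 5]].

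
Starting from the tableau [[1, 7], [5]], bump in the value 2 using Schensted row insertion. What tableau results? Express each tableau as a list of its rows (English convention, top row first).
In row 1, 2 replaces 7 (the leftmost entry greater than 2); 7 is bumped to row 2. 7 is appended to row 2. The new tableau is [[1, 2], [5, 7]].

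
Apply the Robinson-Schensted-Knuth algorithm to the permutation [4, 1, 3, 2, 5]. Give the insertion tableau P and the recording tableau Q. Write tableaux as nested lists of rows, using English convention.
P = [[1, 2, 5], [3], [4]], Q = [[1, 3, 5], [2], [4]]

Insert each entry of the permutation into P by Schensted row insertion, recording in Q the position of each new cell.

After inserting 4: P = [[4]].
After inserting 1: P = [[1], [4]].
After inserting 3: P = [[1, 3], [4]].
After inserting 2: P = [[1, 2], [3], [4]].
After inserting 5: P = [[1, 2, 5], [3], [4]].

So P = [[1, 2, 5], [3], [4]], Q = [[1, 3, 5], [2], [4]].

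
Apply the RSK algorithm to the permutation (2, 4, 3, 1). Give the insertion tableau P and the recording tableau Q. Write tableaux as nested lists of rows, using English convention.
P = [[1, 3], [2], [4]], Q = [[1, 2], [3], [4]]

Insert each entry of the permutation into P by Schensted row insertion, recording in Q the position of each new cell.

Insert 2: appended to row 1. P = [[2]].
Insert 4: appended to row 1. P = [[2, 4]].
Insert 3: 3 bumps 4 from row 1; 4 starts row 2. P = [[2, 3], [4]].
Insert 1: 1 bumps 2 from row 1; 2 bumps 4 from row 2; 4 starts row 3. P = [[1, 3], [2], [4]].

So P = [[1, 3], [2], [4]], Q = [[1, 2], [3], [4]].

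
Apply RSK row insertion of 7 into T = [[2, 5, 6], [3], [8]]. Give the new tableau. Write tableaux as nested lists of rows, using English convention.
[[2, 5, 6, 7], [3], [8]]

7 is larger than every entry of row 1, so it is appended to row 1. The new tableau is [[2, 5, 6, 7], [3], [8]].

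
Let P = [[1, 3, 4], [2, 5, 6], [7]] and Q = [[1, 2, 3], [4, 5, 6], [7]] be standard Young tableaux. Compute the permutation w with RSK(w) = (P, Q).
2 5 7 1 3 6 4

Reverse the RSK construction: for i from n down to 1, find the cell of Q containing i, remove the entry at that cell from P, and reverse-bump it up through P; the value ejected from row 1 is w(i).

Step i=7: Q has 7 at row 3, column 1; remove 7 from row 3 of P and reverse-bump: 7 enters row 2 and ejects 6; 6 enters row 1 and ejects 4. So w(7) = 4. P is now [[1, 3, 6], [2, 5, 7]].
Step i=6: Q has 6 at row 2, column 3; remove 7 from row 2 of P and reverse-bump: 7 enters row 1 and ejects 6. So w(6) = 6. P is now [[1, 3, 7], [2, 5]].
Step i=5: Q has 5 at row 2, column 2; remove 5 from row 2 of P and reverse-bump: 5 enters row 1 and ejects 3. So w(5) = 3. P is now [[1, 5, 7], [2]].
Step i=4: Q has 4 at row 2, column 1; remove 2 from row 2 of P and reverse-bump: 2 enters row 1 and ejects 1. So w(4) = 1. P is now [[2, 5, 7]].
Step i=3: Q has 3 at row 1, column 3; remove that cell from P, ejecting 7. So w(3) = 7. P is now [[2, 5]].
Step i=2: Q has 2 at row 1, column 2; remove that cell from P, ejecting 5. So w(2) = 5. P is now [[2]].
Step i=1: Q has 1 at row 1, column 1; remove that cell from P, ejecting 2. So w(1) = 2. P is now [].

So w = 2 5 7 1 3 6 4.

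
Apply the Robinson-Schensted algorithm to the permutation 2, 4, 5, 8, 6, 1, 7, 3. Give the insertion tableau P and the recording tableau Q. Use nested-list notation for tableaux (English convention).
P = [[1, 3, 5, 6, 7], [2, 4], [8]], Q = [[1, 2, 3, 4, 7], [5, 8], [6]]

Insert each entry of the permutation into P by Schensted row insertion, recording in Q the position of each new cell.

Insert 2: appended to row 1. P = [[2]].
Insert 4: appended to row 1. P = [[2, 4]].
Insert 5: appended to row 1. P = [[2, 4, 5]].
Insert 8: appended to row 1. P = [[2, 4, 5, 8]].
Insert 6: 6 bumps 8 from row 1; 8 starts row 2. P = [[2, 4, 5, 6], [8]].
Insert 1: 1 bumps 2 from row 1; 2 bumps 8 from row 2; 8 starts row 3. P = [[1, 4, 5, 6], [2], [8]].
Insert 7: appended to row 1. P = [[1, 4, 5, 6, 7], [2], [8]].
Insert 3: 3 bumps 4 from row 1; 4 appends to row 2. P = [[1, 3, 5, 6, 7], [2, 4], [8]].

So P = [[1, 3, 5, 6, 7], [2, 4], [8]], Q = [[1, 2, 3, 4, 7], [5, 8], [6]].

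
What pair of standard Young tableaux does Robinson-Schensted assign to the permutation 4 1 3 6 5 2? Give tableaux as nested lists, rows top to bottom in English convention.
Insert each entry of the permutation into P by Schensted row insertion, recording in Q the position of each new cell.

After inserting 4: P = [[4]].
After inserting 1: P = [[1], [4]].
After inserting 3: P = [[1, 3], [4]].
After inserting 6: P = [[1, 3, 6], [4]].
After inserting 5: P = [[1, 3, 5], [4, 6]].
After inserting 2: P = [[1, 2, 5], [3, 6], [4]].

So P = [[1, 2, 5], [3, 6], [4]], Q = [[1, 3, 4], [2, 5], [6]].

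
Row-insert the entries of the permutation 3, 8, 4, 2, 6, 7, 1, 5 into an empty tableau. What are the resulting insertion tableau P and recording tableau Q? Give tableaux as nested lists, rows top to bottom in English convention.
P = [[1, 4, 5, 7], [2, 6], [3], [8]], Q = [[1, 2, 5, 6], [3, 8], [4], [7]]

Insert each entry of the permutation into P by Schensted row insertion, recording in Q the position of each new cell.

Insert 3: appended to row 1. P = [[3]], Q = [[1]].
Insert 8: appended to row 1. P = [[3, 8]], Q = [[1, 2]].
Insert 4: 4 bumps 8 from row 1; 8 starts row 2. P = [[3, 4], [8]], Q = [[1, 2], [3]].
Insert 2: 2 bumps 3 from row 1; 3 bumps 8 from row 2; 8 starts row 3. P = [[2, 4], [3], [8]], Q = [[1, 2], [3], [4]].
Insert 6: appended to row 1. P = [[2, 4, 6], [3], [8]], Q = [[1, 2, 5], [3], [4]].
Insert 7: appended to row 1. P = [[2, 4, 6, 7], [3], [8]], Q = [[1, 2, 5, 6], [3], [4]].
Insert 1: 1 bumps 2 from row 1; 2 bumps 3 from row 2; 3 bumps 8 from row 3; 8 starts row 4. P = [[1, 4, 6, 7], [2], [3], [8]], Q = [[1, 2, 5, 6], [3], [4], [7]].
Insert 5: 5 bumps 6 from row 1; 6 appends to row 2. P = [[1, 4, 5, 7], [2, 6], [3], [8]], Q = [[1, 2, 5, 6], [3, 8], [4], [7]].

So P = [[1, 4, 5, 7], [2, 6], [3], [8]], Q = [[1, 2, 5, 6], [3, 8], [4], [7]].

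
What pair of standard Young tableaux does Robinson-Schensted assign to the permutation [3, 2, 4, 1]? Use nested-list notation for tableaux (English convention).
P = [[1, 4], [2], [3]], Q = [[1, 3], [2], [4]]

Insert each entry of the permutation into P by Schensted row insertion, recording in Q the position of each new cell.

Insert 3: appended to row 1. P = [[3]].
Insert 2: 2 bumps 3 from row 1; 3 starts row 2. P = [[2], [3]].
Insert 4: appended to row 1. P = [[2, 4], [3]].
Insert 1: 1 bumps 2 from row 1; 2 bumps 3 from row 2; 3 starts row 3. P = [[1, 4], [2], [3]].

So P = [[1, 4], [2], [3]], Q = [[1, 3], [2], [4]].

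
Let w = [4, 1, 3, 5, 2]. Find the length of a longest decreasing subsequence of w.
3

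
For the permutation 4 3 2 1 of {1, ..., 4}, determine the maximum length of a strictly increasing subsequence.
1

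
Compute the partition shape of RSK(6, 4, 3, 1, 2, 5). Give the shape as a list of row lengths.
[3, 1, 1, 1]

Row-insert each entry into an empty tableau.

After inserting 6: P = [[6]].
After inserting 4: P = [[4], [6]].
After inserting 3: P = [[3], [4], [6]].
After inserting 1: P = [[1], [3], [4], [6]].
After inserting 2: P = [[1, 2], [3], [4], [6]].
After inserting 5: P = [[1, 2, 5], [3], [4], [6]].

The final insertion tableau P = [[1, 2, 5], [3], [4], [6]] has shape [3, 1, 1, 1].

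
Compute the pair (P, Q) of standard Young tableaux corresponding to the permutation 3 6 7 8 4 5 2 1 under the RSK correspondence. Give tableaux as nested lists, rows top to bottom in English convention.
Insert each entry of the permutation into P by Schensted row insertion, recording in Q the position of each new cell.

Insert 3: appended to row 1. P = [[3]].
Insert 6: appended to row 1. P = [[3, 6]].
Insert 7: appended to row 1. P = [[3, 6, 7]].
Insert 8: appended to row 1. P = [[3, 6, 7, 8]].
Insert 4: 4 bumps 6 from row 1; 6 starts row 2. P = [[3, 4, 7, 8], [6]].
Insert 5: 5 bumps 7 from row 1; 7 appends to row 2. P = [[3, 4, 5, 8], [6, 7]].
Insert 2: 2 bumps 3 from row 1; 3 bumps 6 from row 2; 6 starts row 3. P = [[2, 4, 5, 8], [3, 7], [6]].
Insert 1: 1 bumps 2 from row 1; 2 bumps 3 from row 2; 3 bumps 6 from row 3; 6 starts row 4. P = [[1, 4, 5, 8], [2, 7], [3], [6]].

So P = [[1, 4, 5, 8], [2, 7], [3], [6]], Q = [[1, 2, 3, 4], [5, 6], [7], [8]].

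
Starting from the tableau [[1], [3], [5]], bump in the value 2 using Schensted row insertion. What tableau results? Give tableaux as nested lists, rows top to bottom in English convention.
2 is larger than every entry of row 1, so it is appended to row 1. The new tableau is [[1, 2], [3], [5]].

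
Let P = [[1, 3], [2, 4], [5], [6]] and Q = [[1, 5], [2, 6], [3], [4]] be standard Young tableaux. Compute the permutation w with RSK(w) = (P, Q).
Reverse RSK: for i = n, n-1, ..., 1, locate i in Q, remove the corresponding corner cell from P, and reverse-bump its entry up through P; the value ejected from row 1 is w(i).

So w = 6 5 2 1 4 3.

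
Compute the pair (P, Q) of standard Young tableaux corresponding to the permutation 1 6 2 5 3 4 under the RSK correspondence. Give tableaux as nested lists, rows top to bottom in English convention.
P = [[1, 2, 3, 4], [5], [6]], Q = [[1, 2, 4, 6], [3], [5]]

Insert each entry of the permutation into P by Schensted row insertion, recording in Q the position of each new cell.

Insert 1: appended to row 1. P = [[1]].
Insert 6: appended to row 1. P = [[1, 6]].
Insert 2: 2 bumps 6 from row 1; 6 starts row 2. P = [[1, 2], [6]].
Insert 5: appended to row 1. P = [[1, 2, 5], [6]].
Insert 3: 3 bumps 5 from row 1; 5 bumps 6 from row 2; 6 starts row 3. P = [[1, 2, 3], [5], [6]].
Insert 4: appended to row 1. P = [[1, 2, 3, 4], [5], [6]].

So P = [[1, 2, 3, 4], [5], [6]], Q = [[1, 2, 4, 6], [3], [5]].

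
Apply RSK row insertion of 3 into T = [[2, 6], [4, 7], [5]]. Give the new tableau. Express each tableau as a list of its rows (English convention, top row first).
In row 1, 3 replaces 6 (the leftmost entry greater than 3); 6 is bumped to row 2. In row 2, 6 replaces 7 (the leftmost entry greater than 6); 7 is bumped to row 3. 7 is appended to row 3. The new tableau is [[2, 3], [4, 6], [5, 7]].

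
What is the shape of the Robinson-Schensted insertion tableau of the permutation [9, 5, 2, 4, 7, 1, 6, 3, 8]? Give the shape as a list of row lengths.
Row-insert each entry into an empty tableau.

After inserting 9: P = [[9]].
After inserting 5: P = [[5], [9]].
After inserting 2: P = [[2], [5], [9]].
After inserting 4: P = [[2, 4], [5], [9]].
After inserting 7: P = [[2, 4, 7], [5], [9]].
After inserting 1: P = [[1, 4, 7], [2], [5], [9]].
After inserting 6: P = [[1, 4, 6], [2, 7], [5], [9]].
After inserting 3: P = [[1, 3, 6], [2, 4], [5, 7], [9]].
After inserting 8: P = [[1, 3, 6, 8], [2, 4], [5, 7], [9]].

The final insertion tableau P = [[1, 3, 6, 8], [2, 4], [5, 7], [9]] has shape [4, 2, 2, 1].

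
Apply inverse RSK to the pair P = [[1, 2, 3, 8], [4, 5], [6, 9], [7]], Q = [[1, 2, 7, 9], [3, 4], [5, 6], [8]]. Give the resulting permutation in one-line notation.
Reverse RSK: for i = n, n-1, ..., 1, locate i in Q, remove the corresponding corner cell from P, and reverse-bump its entry up through P; the value ejected from row 1 is w(i).

So w = 7 9 4 6 1 2 5 3 8.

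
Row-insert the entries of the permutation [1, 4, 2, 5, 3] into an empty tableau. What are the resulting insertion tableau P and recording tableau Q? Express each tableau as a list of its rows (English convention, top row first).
P = [[1, 2, 3], [4, 5]], Q = [[1, 2, 4], [3, 5]]

Insert each entry of the permutation into P by Schensted row insertion, recording in Q the position of each new cell.

Insert 1: appended to row 1. P = [[1]].
Insert 4: appended to row 1. P = [[1, 4]].
Insert 2: 2 bumps 4 from row 1; 4 starts row 2. P = [[1, 2], [4]].
Insert 5: appended to row 1. P = [[1, 2, 5], [4]].
Insert 3: 3 bumps 5 from row 1; 5 appends to row 2. P = [[1, 2, 3], [4, 5]].

So P = [[1, 2, 3], [4, 5]], Q = [[1, 2, 4], [3, 5]].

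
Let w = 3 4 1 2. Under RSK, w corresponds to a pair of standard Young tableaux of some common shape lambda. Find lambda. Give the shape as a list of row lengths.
[2, 2]

Row-insert each entry into an empty tableau.

After inserting 3: P = [[3]].
After inserting 4: P = [[3, 4]].
After inserting 1: P = [[1, 4], [3]].
After inserting 2: P = [[1, 2], [3, 4]].

The final insertion tableau P = [[1, 2], [3, 4]] has shape [2, 2].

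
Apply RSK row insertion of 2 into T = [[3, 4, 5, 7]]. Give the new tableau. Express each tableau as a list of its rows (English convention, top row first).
[[2, 4, 5, 7], [3]]

In row 1, 2 replaces 3 (the leftmost entry greater than 2); 3 is bumped to row 2. 3 starts a new row 2. The new tableau is [[2, 4, 5, 7], [3]].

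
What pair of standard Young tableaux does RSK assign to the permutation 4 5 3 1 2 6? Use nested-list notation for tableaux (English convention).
Insert each entry of the permutation into P by Schensted row insertion, recording in Q the position of each new cell.

After inserting 4: P = [[4]].
After inserting 5: P = [[4, 5]].
After inserting 3: P = [[3, 5], [4]].
After inserting 1: P = [[1, 5], [3], [4]].
After inserting 2: P = [[1, 2], [3, 5], [4]].
After inserting 6: P = [[1, 2, 6], [3, 5], [4]].

So P = [[1, 2, 6], [3, 5], [4]], Q = [[1, 2, 6], [3, 5], [4]].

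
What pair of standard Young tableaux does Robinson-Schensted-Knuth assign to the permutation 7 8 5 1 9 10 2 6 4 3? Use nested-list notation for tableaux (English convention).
P = [[1, 2, 3, 10], [4, 6, 9], [5, 8], [7]], Q = [[1, 2, 5, 6], [3, 7, 8], [4, 9], [10]]

Insert each entry of the permutation into P by Schensted row insertion, recording in Q the position of each new cell.

Insert 7: appended to row 1. P = [[7]], Q = [[1]].
Insert 8: appended to row 1. P = [[7, 8]], Q = [[1, 2]].
Insert 5: 5 bumps 7 from row 1; 7 starts row 2. P = [[5, 8], [7]], Q = [[1, 2], [3]].
Insert 1: 1 bumps 5 from row 1; 5 bumps 7 from row 2; 7 starts row 3. P = [[1, 8], [5], [7]], Q = [[1, 2], [3], [4]].
Insert 9: appended to row 1. P = [[1, 8, 9], [5], [7]], Q = [[1, 2, 5], [3], [4]].
Insert 10: appended to row 1. P = [[1, 8, 9, 10], [5], [7]], Q = [[1, 2, 5, 6], [3], [4]].
Insert 2: 2 bumps 8 from row 1; 8 appends to row 2. P = [[1, 2, 9, 10], [5, 8], [7]], Q = [[1, 2, 5, 6], [3, 7], [4]].
Insert 6: 6 bumps 9 from row 1; 9 appends to row 2. P = [[1, 2, 6, 10], [5, 8, 9], [7]], Q = [[1, 2, 5, 6], [3, 7, 8], [4]].
Insert 4: 4 bumps 6 from row 1; 6 bumps 8 from row 2; 8 appends to row 3. P = [[1, 2, 4, 10], [5, 6, 9], [7, 8]], Q = [[1, 2, 5, 6], [3, 7, 8], [4, 9]].
Insert 3: 3 bumps 4 from row 1; 4 bumps 5 from row 2; 5 bumps 7 from row 3; 7 starts row 4. P = [[1, 2, 3, 10], [4, 6, 9], [5, 8], [7]], Q = [[1, 2, 5, 6], [3, 7, 8], [4, 9], [10]].

So P = [[1, 2, 3, 10], [4, 6, 9], [5, 8], [7]], Q = [[1, 2, 5, 6], [3, 7, 8], [4, 9], [10]].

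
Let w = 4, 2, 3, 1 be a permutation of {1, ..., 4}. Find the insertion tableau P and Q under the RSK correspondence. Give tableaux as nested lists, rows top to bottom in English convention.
P = [[1, 3], [2], [4]], Q = [[1, 3], [2], [4]]

Insert each entry of the permutation into P by Schensted row insertion, recording in Q the position of each new cell.

Insert 4: appended to row 1. P = [[4]].
Insert 2: 2 bumps 4 from row 1; 4 starts row 2. P = [[2], [4]].
Insert 3: appended to row 1. P = [[2, 3], [4]].
Insert 1: 1 bumps 2 from row 1; 2 bumps 4 from row 2; 4 starts row 3. P = [[1, 3], [2], [4]].

So P = [[1, 3], [2], [4]], Q = [[1, 3], [2], [4]].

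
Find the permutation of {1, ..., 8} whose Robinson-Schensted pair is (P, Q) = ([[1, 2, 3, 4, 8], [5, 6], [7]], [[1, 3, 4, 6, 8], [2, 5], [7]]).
5 1 2 7 3 6 4 8

Reverse the RSK construction: for i from n down to 1, find the cell of Q containing i, remove the entry at that cell from P, and reverse-bump it up through P; the value ejected from row 1 is w(i).

Step i=8: Q has 8 at row 1, column 5; remove that cell from P, ejecting 8. So w(8) = 8. P is now [[1, 2, 3, 4], [5, 6], [7]].
Step i=7: Q has 7 at row 3, column 1; remove 7 from row 3 of P and reverse-bump: 7 enters row 2 and ejects 6; 6 enters row 1 and ejects 4. So w(7) = 4. P is now [[1, 2, 3, 6], [5, 7]].
Step i=6: Q has 6 at row 1, column 4; remove that cell from P, ejecting 6. So w(6) = 6. P is now [[1, 2, 3], [5, 7]].
Step i=5: Q has 5 at row 2, column 2; remove 7 from row 2 of P and reverse-bump: 7 enters row 1 and ejects 3. So w(5) = 3. P is now [[1, 2, 7], [5]].
Step i=4: Q has 4 at row 1, column 3; remove that cell from P, ejecting 7. So w(4) = 7. P is now [[1, 2], [5]].
Step i=3: Q has 3 at row 1, column 2; remove that cell from P, ejecting 2. So w(3) = 2. P is now [[1], [5]].
Step i=2: Q has 2 at row 2, column 1; remove 5 from row 2 of P and reverse-bump: 5 enters row 1 and ejects 1. So w(2) = 1. P is now [[5]].
Step i=1: Q has 1 at row 1, column 1; remove that cell from P, ejecting 5. So w(1) = 5. P is now [].

So w = 5 1 2 7 3 6 4 8.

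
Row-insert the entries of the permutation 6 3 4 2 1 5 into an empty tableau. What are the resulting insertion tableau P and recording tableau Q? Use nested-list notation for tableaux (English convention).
P = [[1, 4, 5], [2], [3], [6]], Q = [[1, 3, 6], [2], [4], [5]]

Insert each entry of the permutation into P by Schensted row insertion, recording in Q the position of each new cell.

Insert 6: appended to row 1. P = [[6]].
Insert 3: 3 bumps 6 from row 1; 6 starts row 2. P = [[3], [6]].
Insert 4: appended to row 1. P = [[3, 4], [6]].
Insert 2: 2 bumps 3 from row 1; 3 bumps 6 from row 2; 6 starts row 3. P = [[2, 4], [3], [6]].
Insert 1: 1 bumps 2 from row 1; 2 bumps 3 from row 2; 3 bumps 6 from row 3; 6 starts row 4. P = [[1, 4], [2], [3], [6]].
Insert 5: appended to row 1. P = [[1, 4, 5], [2], [3], [6]].

So P = [[1, 4, 5], [2], [3], [6]], Q = [[1, 3, 6], [2], [4], [5]].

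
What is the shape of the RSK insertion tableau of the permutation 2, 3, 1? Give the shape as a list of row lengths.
Row-insert each entry into an empty tableau.

After inserting 2: P = [[2]].
After inserting 3: P = [[2, 3]].
After inserting 1: P = [[1, 3], [2]].

The final insertion tableau P = [[1, 3], [2]] has shape [2, 1].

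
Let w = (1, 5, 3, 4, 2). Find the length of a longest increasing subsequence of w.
3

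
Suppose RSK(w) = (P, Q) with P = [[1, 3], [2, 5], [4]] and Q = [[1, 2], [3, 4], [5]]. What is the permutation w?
Reverse the RSK construction: for i from n down to 1, find the cell of Q containing i, remove the entry at that cell from P, and reverse-bump it up through P; the value ejected from row 1 is w(i).

Step i=5: Q has 5 at row 3, column 1; remove 4 from row 3 of P and reverse-bump: 4 enters row 2 and ejects 2; 2 enters row 1 and ejects 1. So w(5) = 1. P is now [[2, 3], [4, 5]].
Step i=4: Q has 4 at row 2, column 2; remove 5 from row 2 of P and reverse-bump: 5 enters row 1 and ejects 3. So w(4) = 3. P is now [[2, 5], [4]].
Step i=3: Q has 3 at row 2, column 1; remove 4 from row 2 of P and reverse-bump: 4 enters row 1 and ejects 2. So w(3) = 2. P is now [[4, 5]].
Step i=2: Q has 2 at row 1, column 2; remove that cell from P, ejecting 5. So w(2) = 5. P is now [[4]].
Step i=1: Q has 1 at row 1, column 1; remove that cell from P, ejecting 4. So w(1) = 4. P is now [].

So w = 4 5 2 3 1.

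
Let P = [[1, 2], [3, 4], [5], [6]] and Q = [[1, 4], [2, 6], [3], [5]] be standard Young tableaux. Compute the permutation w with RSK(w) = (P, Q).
Reverse the RSK construction: for i from n down to 1, find the cell of Q containing i, remove the entry at that cell from P, and reverse-bump it up through P; the value ejected from row 1 is w(i).

Step i=6: Q has 6 at row 2, column 2; remove 4 from row 2 of P and reverse-bump: 4 enters row 1 and ejects 2. So w(6) = 2. P is now [[1, 4], [3], [5], [6]].
Step i=5: Q has 5 at row 4, column 1; remove 6 from row 4 of P and reverse-bump: 6 enters row 3 and ejects 5; 5 enters row 2 and ejects 3; 3 enters row 1 and ejects 1. So w(5) = 1. P is now [[3, 4], [5], [6]].
Step i=4: Q has 4 at row 1, column 2; remove that cell from P, ejecting 4. So w(4) = 4. P is now [[3], [5], [6]].
Step i=3: Q has 3 at row 3, column 1; remove 6 from row 3 of P and reverse-bump: 6 enters row 2 and ejects 5; 5 enters row 1 and ejects 3. So w(3) = 3. P is now [[5], [6]].
Step i=2: Q has 2 at row 2, column 1; remove 6 from row 2 of P and reverse-bump: 6 enters row 1 and ejects 5. So w(2) = 5. P is now [[6]].
Step i=1: Q has 1 at row 1, column 1; remove that cell from P, ejecting 6. So w(1) = 6. P is now [].

So w = 6 5 3 4 1 2.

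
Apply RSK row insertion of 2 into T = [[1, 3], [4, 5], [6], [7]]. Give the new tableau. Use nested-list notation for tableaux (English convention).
[[1, 2], [3, 5], [4], [6], [7]]

In row 1, 2 replaces 3 (the leftmost entry greater than 2); 3 is bumped to row 2. In row 2, 3 replaces 4 (the leftmost entry greater than 3); 4 is bumped to row 3. In row 3, 4 replaces 6 (the leftmost entry greater than 4); 6 is bumped to row 4. In row 4, 6 replaces 7 (the leftmost entry greater than 6); 7 is bumped to row 5. 7 starts a new row 5. The new tableau is [[1, 2], [3, 5], [4], [6], [7]].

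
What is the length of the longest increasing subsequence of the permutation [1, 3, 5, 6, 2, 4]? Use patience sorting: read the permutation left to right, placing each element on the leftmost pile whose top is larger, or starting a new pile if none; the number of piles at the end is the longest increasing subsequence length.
4

1: new pile. tops = [1]
3: new pile. tops = [1, 3]
5: new pile. tops = [1, 3, 5]
6: new pile. tops = [1, 3, 5, 6]
2: onto pile 2 (replacing 3). tops = [1, 2, 5, 6]
4: onto pile 3 (replacing 5). tops = [1, 2, 4, 6]

4 piles, so the longest increasing subsequence has length 4.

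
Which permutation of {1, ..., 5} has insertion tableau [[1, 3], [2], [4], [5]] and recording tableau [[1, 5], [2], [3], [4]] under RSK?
Reverse the RSK construction: for i from n down to 1, find the cell of Q containing i, remove the entry at that cell from P, and reverse-bump it up through P; the value ejected from row 1 is w(i).

Step i=5: Q has 5 at row 1, column 2; remove that cell from P, ejecting 3. So w(5) = 3. P is now [[1], [2], [4], [5]].
Step i=4: Q has 4 at row 4, column 1; remove 5 from row 4 of P and reverse-bump: 5 enters row 3 and ejects 4; 4 enters row 2 and ejects 2; 2 enters row 1 and ejects 1. So w(4) = 1. P is now [[2], [4], [5]].
Step i=3: Q has 3 at row 3, column 1; remove 5 from row 3 of P and reverse-bump: 5 enters row 2 and ejects 4; 4 enters row 1 and ejects 2. So w(3) = 2. P is now [[4], [5]].
Step i=2: Q has 2 at row 2, column 1; remove 5 from row 2 of P and reverse-bump: 5 enters row 1 and ejects 4. So w(2) = 4. P is now [[5]].
Step i=1: Q has 1 at row 1, column 1; remove that cell from P, ejecting 5. So w(1) = 5. P is now [].

So w = 5 4 2 1 3.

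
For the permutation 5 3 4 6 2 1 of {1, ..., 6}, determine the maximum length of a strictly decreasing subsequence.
4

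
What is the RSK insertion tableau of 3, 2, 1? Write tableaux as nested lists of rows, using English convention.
P = [[1], [2], [3]]

After inserting 3: P = [[3]].
After inserting 2: P = [[2], [3]].
After inserting 1: P = [[1], [2], [3]].

So P = [[1], [2], [3]].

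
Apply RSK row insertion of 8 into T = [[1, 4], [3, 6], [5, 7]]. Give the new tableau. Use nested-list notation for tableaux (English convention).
8 is larger than every entry of row 1, so it is appended to row 1. The new tableau is [[1, 4, 8], [3, 6], [5, 7]].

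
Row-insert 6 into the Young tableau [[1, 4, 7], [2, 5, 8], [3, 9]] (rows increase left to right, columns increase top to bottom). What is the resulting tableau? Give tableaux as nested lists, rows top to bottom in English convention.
In row 1, 6 replaces 7 (the leftmost entry greater than 6); 7 is bumped to row 2. In row 2, 7 replaces 8 (the leftmost entry greater than 7); 8 is bumped to row 3. In row 3, 8 replaces 9 (the leftmost entry greater than 8); 9 is bumped to row 4. 9 starts a new row 4. The new tableau is [[1, 4, 6], [2, 5, 7], [3, 8], [9]].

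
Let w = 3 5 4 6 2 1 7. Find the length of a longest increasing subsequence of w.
4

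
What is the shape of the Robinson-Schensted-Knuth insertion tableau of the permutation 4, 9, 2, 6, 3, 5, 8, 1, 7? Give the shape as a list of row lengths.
[4, 3, 1, 1]

Row-insert each entry into an empty tableau.

After inserting 4: P = [[4]].
After inserting 9: P = [[4, 9]].
After inserting 2: P = [[2, 9], [4]].
After inserting 6: P = [[2, 6], [4, 9]].
After inserting 3: P = [[2, 3], [4, 6], [9]].
After inserting 5: P = [[2, 3, 5], [4, 6], [9]].
After inserting 8: P = [[2, 3, 5, 8], [4, 6], [9]].
After inserting 1: P = [[1, 3, 5, 8], [2, 6], [4], [9]].
After inserting 7: P = [[1, 3, 5, 7], [2, 6, 8], [4], [9]].

The final insertion tableau P = [[1, 3, 5, 7], [2, 6, 8], [4], [9]] has shape [4, 3, 1, 1].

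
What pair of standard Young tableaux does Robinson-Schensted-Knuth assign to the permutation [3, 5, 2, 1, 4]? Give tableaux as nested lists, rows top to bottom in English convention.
P = [[1, 4], [2, 5], [3]], Q = [[1, 2], [3, 5], [4]]

Insert each entry of the permutation into P by Schensted row insertion, recording in Q the position of each new cell.

Insert 3: appended to row 1. P = [[3]].
Insert 5: appended to row 1. P = [[3, 5]].
Insert 2: 2 bumps 3 from row 1; 3 starts row 2. P = [[2, 5], [3]].
Insert 1: 1 bumps 2 from row 1; 2 bumps 3 from row 2; 3 starts row 3. P = [[1, 5], [2], [3]].
Insert 4: 4 bumps 5 from row 1; 5 appends to row 2. P = [[1, 4], [2, 5], [3]].

So P = [[1, 4], [2, 5], [3]], Q = [[1, 2], [3, 5], [4]].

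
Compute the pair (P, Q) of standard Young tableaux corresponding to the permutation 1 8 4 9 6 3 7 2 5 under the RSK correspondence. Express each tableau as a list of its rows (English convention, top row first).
P = [[1, 2, 5, 7], [3, 6], [4, 9], [8]], Q = [[1, 2, 4, 7], [3, 5], [6, 9], [8]]

Insert each entry of the permutation into P by Schensted row insertion, recording in Q the position of each new cell.

After inserting 1: P = [[1]].
After inserting 8: P = [[1, 8]].
After inserting 4: P = [[1, 4], [8]].
After inserting 9: P = [[1, 4, 9], [8]].
After inserting 6: P = [[1, 4, 6], [8, 9]].
After inserting 3: P = [[1, 3, 6], [4, 9], [8]].
After inserting 7: P = [[1, 3, 6, 7], [4, 9], [8]].
After inserting 2: P = [[1, 2, 6, 7], [3, 9], [4], [8]].
After inserting 5: P = [[1, 2, 5, 7], [3, 6], [4, 9], [8]].

So P = [[1, 2, 5, 7], [3, 6], [4, 9], [8]], Q = [[1, 2, 4, 7], [3, 5], [6, 9], [8]].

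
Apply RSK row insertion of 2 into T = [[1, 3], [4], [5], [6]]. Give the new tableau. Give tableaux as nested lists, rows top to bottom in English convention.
[[1, 2], [3], [4], [5], [6]]

In row 1, 2 replaces 3 (the leftmost entry greater than 2); 3 is bumped to row 2. In row 2, 3 replaces 4 (the leftmost entry greater than 3); 4 is bumped to row 3. In row 3, 4 replaces 5 (the leftmost entry greater than 4); 5 is bumped to row 4. In row 4, 5 replaces 6 (the leftmost entry greater than 5); 6 is bumped to row 5. 6 starts a new row 5. The new tableau is [[1, 2], [3], [4], [5], [6]].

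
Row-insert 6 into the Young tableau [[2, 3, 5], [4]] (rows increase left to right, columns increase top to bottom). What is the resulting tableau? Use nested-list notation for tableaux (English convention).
[[2, 3, 5, 6], [4]]

6 is larger than every entry of row 1, so it is appended to row 1. The new tableau is [[2, 3, 5, 6], [4]].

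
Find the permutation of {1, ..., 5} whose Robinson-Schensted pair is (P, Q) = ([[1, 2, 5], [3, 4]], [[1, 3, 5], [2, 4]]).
Reverse RSK: for i = n, n-1, ..., 1, locate i in Q, remove the corresponding corner cell from P, and reverse-bump its entry up through P; the value ejected from row 1 is w(i).

So w = 3 1 4 2 5.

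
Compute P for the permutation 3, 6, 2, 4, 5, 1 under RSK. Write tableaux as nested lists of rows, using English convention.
P = [[1, 4, 5], [2, 6], [3]]

After inserting 3: P = [[3]].
After inserting 6: P = [[3, 6]].
After inserting 2: P = [[2, 6], [3]].
After inserting 4: P = [[2, 4], [3, 6]].
After inserting 5: P = [[2, 4, 5], [3, 6]].
After inserting 1: P = [[1, 4, 5], [2, 6], [3]].

So P = [[1, 4, 5], [2, 6], [3]].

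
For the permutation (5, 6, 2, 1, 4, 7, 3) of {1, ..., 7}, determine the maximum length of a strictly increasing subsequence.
3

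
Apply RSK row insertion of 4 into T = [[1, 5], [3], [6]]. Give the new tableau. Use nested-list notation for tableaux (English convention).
In row 1, 4 replaces 5 (the leftmost entry greater than 4); 5 is bumped to row 2. 5 is appended to row 2. The new tableau is [[1, 4], [3, 5], [6]].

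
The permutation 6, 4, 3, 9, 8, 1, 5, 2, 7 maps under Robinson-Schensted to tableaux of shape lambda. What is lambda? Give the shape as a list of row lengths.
Row-insert each entry into an empty tableau.

After inserting 6: P = [[6]].
After inserting 4: P = [[4], [6]].
After inserting 3: P = [[3], [4], [6]].
After inserting 9: P = [[3, 9], [4], [6]].
After inserting 8: P = [[3, 8], [4, 9], [6]].
After inserting 1: P = [[1, 8], [3, 9], [4], [6]].
After inserting 5: P = [[1, 5], [3, 8], [4, 9], [6]].
After inserting 2: P = [[1, 2], [3, 5], [4, 8], [6, 9]].
After inserting 7: P = [[1, 2, 7], [3, 5], [4, 8], [6, 9]].

The final insertion tableau P = [[1, 2, 7], [3, 5], [4, 8], [6, 9]] has shape [3, 2, 2, 2].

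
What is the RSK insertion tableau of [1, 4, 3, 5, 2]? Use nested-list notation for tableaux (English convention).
P = [[1, 2, 5], [3], [4]]

Insert 1: appended to row 1. P = [[1]].
Insert 4: appended to row 1. P = [[1, 4]].
Insert 3: 3 bumps 4 from row 1; 4 starts row 2. P = [[1, 3], [4]].
Insert 5: appended to row 1. P = [[1, 3, 5], [4]].
Insert 2: 2 bumps 3 from row 1; 3 bumps 4 from row 2; 4 starts row 3. P = [[1, 2, 5], [3], [4]].

So P = [[1, 2, 5], [3], [4]].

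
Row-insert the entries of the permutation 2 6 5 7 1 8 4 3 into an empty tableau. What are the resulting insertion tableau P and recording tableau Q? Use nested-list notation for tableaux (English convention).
Insert each entry of the permutation into P by Schensted row insertion, recording in Q the position of each new cell.

Insert 2: appended to row 1. P = [[2]].
Insert 6: appended to row 1. P = [[2, 6]].
Insert 5: 5 bumps 6 from row 1; 6 starts row 2. P = [[2, 5], [6]].
Insert 7: appended to row 1. P = [[2, 5, 7], [6]].
Insert 1: 1 bumps 2 from row 1; 2 bumps 6 from row 2; 6 starts row 3. P = [[1, 5, 7], [2], [6]].
Insert 8: appended to row 1. P = [[1, 5, 7, 8], [2], [6]].
Insert 4: 4 bumps 5 from row 1; 5 appends to row 2. P = [[1, 4, 7, 8], [2, 5], [6]].
Insert 3: 3 bumps 4 from row 1; 4 bumps 5 from row 2; 5 bumps 6 from row 3; 6 starts row 4. P = [[1, 3, 7, 8], [2, 4], [5], [6]].

So P = [[1, 3, 7, 8], [2, 4], [5], [6]], Q = [[1, 2, 4, 6], [3, 7], [5], [8]].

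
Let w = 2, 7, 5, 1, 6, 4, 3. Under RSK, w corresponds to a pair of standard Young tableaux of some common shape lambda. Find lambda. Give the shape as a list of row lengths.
Row-insert each entry into an empty tableau.

After inserting 2: P = [[2]].
After inserting 7: P = [[2, 7]].
After inserting 5: P = [[2, 5], [7]].
After inserting 1: P = [[1, 5], [2], [7]].
After inserting 6: P = [[1, 5, 6], [2], [7]].
After inserting 4: P = [[1, 4, 6], [2, 5], [7]].
After inserting 3: P = [[1, 3, 6], [2, 4], [5], [7]].

The final insertion tableau P = [[1, 3, 6], [2, 4], [5], [7]] has shape [3, 2, 1, 1].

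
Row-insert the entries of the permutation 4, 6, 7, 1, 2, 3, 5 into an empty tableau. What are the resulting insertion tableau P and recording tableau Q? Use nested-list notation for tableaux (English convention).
Insert each entry of the permutation into P by Schensted row insertion, recording in Q the position of each new cell.

After inserting 4: P = [[4]].
After inserting 6: P = [[4, 6]].
After inserting 7: P = [[4, 6, 7]].
After inserting 1: P = [[1, 6, 7], [4]].
After inserting 2: P = [[1, 2, 7], [4, 6]].
After inserting 3: P = [[1, 2, 3], [4, 6, 7]].
After inserting 5: P = [[1, 2, 3, 5], [4, 6, 7]].

So P = [[1, 2, 3, 5], [4, 6, 7]], Q = [[1, 2, 3, 7], [4, 5, 6]].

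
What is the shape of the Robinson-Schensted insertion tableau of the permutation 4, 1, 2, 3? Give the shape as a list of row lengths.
[3, 1]

Row-insert each entry into an empty tableau.

After inserting 4: P = [[4]].
After inserting 1: P = [[1], [4]].
After inserting 2: P = [[1, 2], [4]].
After inserting 3: P = [[1, 2, 3], [4]].

The final insertion tableau P = [[1, 2, 3], [4]] has shape [3, 1].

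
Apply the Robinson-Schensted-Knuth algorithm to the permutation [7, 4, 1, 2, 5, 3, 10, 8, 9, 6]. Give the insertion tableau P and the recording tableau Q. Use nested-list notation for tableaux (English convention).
Insert each entry of the permutation into P by Schensted row insertion, recording in Q the position of each new cell.

After inserting 7: P = [[7]].
After inserting 4: P = [[4], [7]].
After inserting 1: P = [[1], [4], [7]].
After inserting 2: P = [[1, 2], [4], [7]].
After inserting 5: P = [[1, 2, 5], [4], [7]].
After inserting 3: P = [[1, 2, 3], [4, 5], [7]].
After inserting 10: P = [[1, 2, 3, 10], [4, 5], [7]].
After inserting 8: P = [[1, 2, 3, 8], [4, 5, 10], [7]].
After inserting 9: P = [[1, 2, 3, 8, 9], [4, 5, 10], [7]].
After inserting 6: P = [[1, 2, 3, 6, 9], [4, 5, 8], [7, 10]].

So P = [[1, 2, 3, 6, 9], [4, 5, 8], [7, 10]], Q = [[1, 4, 5, 7, 9], [2, 6, 8], [3, 10]].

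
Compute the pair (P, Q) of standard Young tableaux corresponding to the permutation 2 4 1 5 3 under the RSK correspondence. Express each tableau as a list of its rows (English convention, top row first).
P = [[1, 3, 5], [2, 4]], Q = [[1, 2, 4], [3, 5]]

Insert each entry of the permutation into P by Schensted row insertion, recording in Q the position of each new cell.

Insert 2: appended to row 1. P = [[2]].
Insert 4: appended to row 1. P = [[2, 4]].
Insert 1: 1 bumps 2 from row 1; 2 starts row 2. P = [[1, 4], [2]].
Insert 5: appended to row 1. P = [[1, 4, 5], [2]].
Insert 3: 3 bumps 4 from row 1; 4 appends to row 2. P = [[1, 3, 5], [2, 4]].

So P = [[1, 3, 5], [2, 4]], Q = [[1, 2, 4], [3, 5]].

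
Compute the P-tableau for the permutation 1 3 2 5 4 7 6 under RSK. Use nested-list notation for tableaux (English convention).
P = [[1, 2, 4, 6], [3, 5, 7]]

Insert 1: appended to row 1. P = [[1]].
Insert 3: appended to row 1. P = [[1, 3]].
Insert 2: 2 bumps 3 from row 1; 3 starts row 2. P = [[1, 2], [3]].
Insert 5: appended to row 1. P = [[1, 2, 5], [3]].
Insert 4: 4 bumps 5 from row 1; 5 appends to row 2. P = [[1, 2, 4], [3, 5]].
Insert 7: appended to row 1. P = [[1, 2, 4, 7], [3, 5]].
Insert 6: 6 bumps 7 from row 1; 7 appends to row 2. P = [[1, 2, 4, 6], [3, 5, 7]].

So P = [[1, 2, 4, 6], [3, 5, 7]].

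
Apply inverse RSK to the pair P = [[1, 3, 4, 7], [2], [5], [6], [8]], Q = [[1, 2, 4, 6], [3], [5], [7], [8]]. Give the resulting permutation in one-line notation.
2 8 3 6 5 7 4 1

Reverse the RSK construction: for i from n down to 1, find the cell of Q containing i, remove the entry at that cell from P, and reverse-bump it up through P; the value ejected from row 1 is w(i).

Step i=8: Q has 8 at row 5, column 1; remove 8 from row 5 of P and reverse-bump: 8 enters row 4 and ejects 6; 6 enters row 3 and ejects 5; 5 enters row 2 and ejects 2; 2 enters row 1 and ejects 1. So w(8) = 1. P is now [[2, 3, 4, 7], [5], [6], [8]].
Step i=7: Q has 7 at row 4, column 1; remove 8 from row 4 of P and reverse-bump: 8 enters row 3 and ejects 6; 6 enters row 2 and ejects 5; 5 enters row 1 and ejects 4. So w(7) = 4. P is now [[2, 3, 5, 7], [6], [8]].
Step i=6: Q has 6 at row 1, column 4; remove that cell from P, ejecting 7. So w(6) = 7. P is now [[2, 3, 5], [6], [8]].
Step i=5: Q has 5 at row 3, column 1; remove 8 from row 3 of P and reverse-bump: 8 enters row 2 and ejects 6; 6 enters row 1 and ejects 5. So w(5) = 5. P is now [[2, 3, 6], [8]].
Step i=4: Q has 4 at row 1, column 3; remove that cell from P, ejecting 6. So w(4) = 6. P is now [[2, 3], [8]].
Step i=3: Q has 3 at row 2, column 1; remove 8 from row 2 of P and reverse-bump: 8 enters row 1 and ejects 3. So w(3) = 3. P is now [[2, 8]].
Step i=2: Q has 2 at row 1, column 2; remove that cell from P, ejecting 8. So w(2) = 8. P is now [[2]].
Step i=1: Q has 1 at row 1, column 1; remove that cell from P, ejecting 2. So w(1) = 2. P is now [].

So w = 2 8 3 6 5 7 4 1.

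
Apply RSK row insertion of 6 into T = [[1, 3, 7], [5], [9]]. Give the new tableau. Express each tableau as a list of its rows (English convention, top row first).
[[1, 3, 6], [5, 7], [9]]

In row 1, 6 replaces 7 (the leftmost entry greater than 6); 7 is bumped to row 2. 7 is appended to row 2. The new tableau is [[1, 3, 6], [5, 7], [9]].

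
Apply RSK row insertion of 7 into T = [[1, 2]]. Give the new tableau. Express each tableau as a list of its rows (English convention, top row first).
[[1, 2, 7]]

7 is larger than every entry of row 1, so it is appended to row 1. The new tableau is [[1, 2, 7]].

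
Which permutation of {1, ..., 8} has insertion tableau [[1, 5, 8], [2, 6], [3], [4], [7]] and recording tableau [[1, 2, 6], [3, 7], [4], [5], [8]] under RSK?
4 7 6 3 2 8 5 1

Reverse the RSK construction: for i from n down to 1, find the cell of Q containing i, remove the entry at that cell from P, and reverse-bump it up through P; the value ejected from row 1 is w(i).

Step i=8: Q has 8 at row 5, column 1; remove 7 from row 5 of P and reverse-bump: 7 enters row 4 and ejects 4; 4 enters row 3 and ejects 3; 3 enters row 2 and ejects 2; 2 enters row 1 and ejects 1. So w(8) = 1. P is now [[2, 5, 8], [3, 6], [4], [7]].
Step i=7: Q has 7 at row 2, column 2; remove 6 from row 2 of P and reverse-bump: 6 enters row 1 and ejects 5. So w(7) = 5. P is now [[2, 6, 8], [3], [4], [7]].
Step i=6: Q has 6 at row 1, column 3; remove that cell from P, ejecting 8. So w(6) = 8. P is now [[2, 6], [3], [4], [7]].
Step i=5: Q has 5 at row 4, column 1; remove 7 from row 4 of P and reverse-bump: 7 enters row 3 and ejects 4; 4 enters row 2 and ejects 3; 3 enters row 1 and ejects 2. So w(5) = 2. P is now [[3, 6], [4], [7]].
Step i=4: Q has 4 at row 3, column 1; remove 7 from row 3 of P and reverse-bump: 7 enters row 2 and ejects 4; 4 enters row 1 and ejects 3. So w(4) = 3. P is now [[4, 6], [7]].
Step i=3: Q has 3 at row 2, column 1; remove 7 from row 2 of P and reverse-bump: 7 enters row 1 and ejects 6. So w(3) = 6. P is now [[4, 7]].
Step i=2: Q has 2 at row 1, column 2; remove that cell from P, ejecting 7. So w(2) = 7. P is now [[4]].
Step i=1: Q has 1 at row 1, column 1; remove that cell from P, ejecting 4. So w(1) = 4. P is now [].

So w = 4 7 6 3 2 8 5 1.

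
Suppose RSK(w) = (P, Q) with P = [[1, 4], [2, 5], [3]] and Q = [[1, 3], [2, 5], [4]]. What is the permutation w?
3 2 5 1 4

Reverse the RSK construction: for i from n down to 1, find the cell of Q containing i, remove the entry at that cell from P, and reverse-bump it up through P; the value ejected from row 1 is w(i).

Step i=5: Q has 5 at row 2, column 2; remove 5 from row 2 of P and reverse-bump: 5 enters row 1 and ejects 4. So w(5) = 4. P is now [[1, 5], [2], [3]].
Step i=4: Q has 4 at row 3, column 1; remove 3 from row 3 of P and reverse-bump: 3 enters row 2 and ejects 2; 2 enters row 1 and ejects 1. So w(4) = 1. P is now [[2, 5], [3]].
Step i=3: Q has 3 at row 1, column 2; remove that cell from P, ejecting 5. So w(3) = 5. P is now [[2], [3]].
Step i=2: Q has 2 at row 2, column 1; remove 3 from row 2 of P and reverse-bump: 3 enters row 1 and ejects 2. So w(2) = 2. P is now [[3]].
Step i=1: Q has 1 at row 1, column 1; remove that cell from P, ejecting 3. So w(1) = 3. P is now [].

So w = 3 2 5 1 4.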